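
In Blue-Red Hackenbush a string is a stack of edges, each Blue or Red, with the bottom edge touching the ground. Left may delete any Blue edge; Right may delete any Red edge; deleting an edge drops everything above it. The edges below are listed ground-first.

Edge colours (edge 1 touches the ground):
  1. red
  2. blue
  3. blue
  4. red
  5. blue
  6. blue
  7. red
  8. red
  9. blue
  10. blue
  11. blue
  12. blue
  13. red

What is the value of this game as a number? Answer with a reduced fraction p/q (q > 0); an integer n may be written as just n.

-1219/4096

Prefix values for red blue blue red blue blue red red blue blue blue blue red via {L|R} + simplicity:
step 1: add red to get r; options L={ ∅ } R={ 0 } ⇒ -1
step 2: add blue to get rb; options L={ -1 } R={ 0 } ⇒ -1/2
step 3: add blue to get rbb; options L={ -1; -1/2 } R={ 0 } ⇒ -1/4
step 4: add red to get rbbr; options L={ -1; -1/2 } R={ -1/4; 0 } ⇒ -3/8
step 5: add blue to get rbbrb; options L={ -1; -1/2; -3/8 } R={ -1/4; 0 } ⇒ -5/16
step 6: add blue to get rbbrbb; options L={ -1; -1/2; -3/8; -5/16 } R={ -1/4; 0 } ⇒ -9/32
step 7: add red to get rbbrbbr; options L={ -1; -1/2; -3/8; -5/16 } R={ -9/32; -1/4; 0 } ⇒ -19/64
step 8: add red to get rbbrbbrr; options L={ -1; -1/2; -3/8; -5/16 } R={ -19/64; -9/32; -1/4; 0 } ⇒ -39/128
step 9: add blue to get rbbrbbrrb; options L={ -1; -1/2; -3/8; -5/16; -39/128 } R={ -19/64; -9/32; -1/4; 0 } ⇒ -77/256
step 10: add blue to get rbbrbbrrbb; options L={ -1; -1/2; -3/8; -5/16; -39/128; -77/256 } R={ -19/64; -9/32; -1/4; 0 } ⇒ -153/512
step 11: add blue to get rbbrbbrrbbb; options L={ -1; -1/2; -3/8; -5/16; -39/128; -77/256; -153/512 } R={ -19/64; -9/32; -1/4; 0 } ⇒ -305/1024
step 12: add blue to get rbbrbbrrbbbb; options L={ -1; -1/2; -3/8; -5/16; -39/128; -77/256; -153/512; -305/1024 } R={ -19/64; -9/32; -1/4; 0 } ⇒ -609/2048
step 13: add red to get rbbrbbrrbbbbr; options L={ -1; -1/2; -3/8; -5/16; -39/128; -77/256; -153/512; -305/1024 } R={ -609/2048; -19/64; -9/32; -1/4; 0 } ⇒ -1219/4096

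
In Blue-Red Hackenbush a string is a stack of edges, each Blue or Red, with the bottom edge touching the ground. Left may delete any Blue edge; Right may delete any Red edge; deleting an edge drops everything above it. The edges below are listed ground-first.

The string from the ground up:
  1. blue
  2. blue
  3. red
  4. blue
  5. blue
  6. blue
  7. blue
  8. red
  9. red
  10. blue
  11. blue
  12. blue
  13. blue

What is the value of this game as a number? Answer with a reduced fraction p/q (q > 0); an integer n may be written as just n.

3999/2048

val_1 [b]  L=[0]  R=[·]  → 1
val_2 [bb]  L=[0; 1]  R=[·]  → 2
val_3 [bbr]  L=[0; 1]  R=[2]  → 3/2
val_4 [bbrb]  L=[0; 1; 3/2]  R=[2]  → 7/4
val_5 [bbrbb]  L=[0; 1; 3/2; 7/4]  R=[2]  → 15/8
val_6 [bbrbbb]  L=[0; 1; 3/2; 7/4; 15/8]  R=[2]  → 31/16
val_7 [bbrbbbb]  L=[0; 1; 3/2; 7/4; 15/8; 31/16]  R=[2]  → 63/32
val_8 [bbrbbbbr]  L=[0; 1; 3/2; 7/4; 15/8; 31/16]  R=[63/32; 2]  → 125/64
val_9 [bbrbbbbrr]  L=[0; 1; 3/2; 7/4; 15/8; 31/16]  R=[125/64; 63/32; 2]  → 249/128
val_10 [bbrbbbbrrb]  L=[0; 1; 3/2; 7/4; 15/8; 31/16; 249/128]  R=[125/64; 63/32; 2]  → 499/256
val_11 [bbrbbbbrrbb]  L=[0; 1; 3/2; 7/4; 15/8; 31/16; 249/128; 499/256]  R=[125/64; 63/32; 2]  → 999/512
val_12 [bbrbbbbrrbbb]  L=[0; 1; 3/2; 7/4; 15/8; 31/16; 249/128; 499/256; 999/512]  R=[125/64; 63/32; 2]  → 1999/1024
val_13 [bbrbbbbrrbbbb]  L=[0; 1; 3/2; 7/4; 15/8; 31/16; 249/128; 499/256; 999/512; 1999/1024]  R=[125/64; 63/32; 2]  → 3999/2048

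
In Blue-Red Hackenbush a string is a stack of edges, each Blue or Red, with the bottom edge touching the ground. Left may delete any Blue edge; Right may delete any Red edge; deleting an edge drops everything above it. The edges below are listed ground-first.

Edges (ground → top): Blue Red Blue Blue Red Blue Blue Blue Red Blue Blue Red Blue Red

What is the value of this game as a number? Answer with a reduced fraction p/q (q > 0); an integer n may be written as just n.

7093/8192

Recurse on prefixes of the 14-edge string Blue Red Blue Blue Red Blue Blue Blue Red Blue Blue Red Blue Red:
step 1: add Blue to get B; options L={ 0 } R={ none } so 1
step 2: add Red to get BR; options L={ 0 } R={ 1 } so 1/2
step 3: add Blue to get BRB; options L={ 0, 1/2 } R={ 1 } so 3/4
step 4: add Blue to get BRBB; options L={ 0, 1/2, 3/4 } R={ 1 } so 7/8
step 5: add Red to get BRBBR; options L={ 0, 1/2, 3/4 } R={ 7/8, 1 } so 13/16
step 6: add Blue to get BRBBRB; options L={ 0, 1/2, 3/4, 13/16 } R={ 7/8, 1 } so 27/32
step 7: add Blue to get BRBBRBB; options L={ 0, 1/2, 3/4, 13/16, 27/32 } R={ 7/8, 1 } so 55/64
step 8: add Blue to get BRBBRBBB; options L={ 0, 1/2, 3/4, 13/16, 27/32, 55/64 } R={ 7/8, 1 } so 111/128
step 9: add Red to get BRBBRBBBR; options L={ 0, 1/2, 3/4, 13/16, 27/32, 55/64 } R={ 111/128, 7/8, 1 } so 221/256
step 10: add Blue to get BRBBRBBBRB; options L={ 0, 1/2, 3/4, 13/16, 27/32, 55/64, 221/256 } R={ 111/128, 7/8, 1 } so 443/512
step 11: add Blue to get BRBBRBBBRBB; options L={ 0, 1/2, 3/4, 13/16, 27/32, 55/64, 221/256, 443/512 } R={ 111/128, 7/8, 1 } so 887/1024
step 12: add Red to get BRBBRBBBRBBR; options L={ 0, 1/2, 3/4, 13/16, 27/32, 55/64, 221/256, 443/512 } R={ 887/1024, 111/128, 7/8, 1 } so 1773/2048
step 13: add Blue to get BRBBRBBBRBBRB; options L={ 0, 1/2, 3/4, 13/16, 27/32, 55/64, 221/256, 443/512, 1773/2048 } R={ 887/1024, 111/128, 7/8, 1 } so 3547/4096
step 14: add Red to get BRBBRBBBRBBRBR; options L={ 0, 1/2, 3/4, 13/16, 27/32, 55/64, 221/256, 443/512, 1773/2048 } R={ 3547/4096, 887/1024, 111/128, 7/8, 1 } so 7093/8192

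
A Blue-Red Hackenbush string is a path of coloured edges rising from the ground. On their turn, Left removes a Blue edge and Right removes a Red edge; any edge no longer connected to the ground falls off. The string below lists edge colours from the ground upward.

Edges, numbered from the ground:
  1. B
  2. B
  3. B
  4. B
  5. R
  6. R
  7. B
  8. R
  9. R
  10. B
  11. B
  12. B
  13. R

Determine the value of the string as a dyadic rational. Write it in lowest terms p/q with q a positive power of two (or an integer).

Prefix values for B B B B R R B R R B B B R via {L|R} + simplicity:
B: Left { 0 }, Right { none } => simplest 1
BB: Left { 0 1 }, Right { none } => simplest 2
BBB: Left { 0 1 2 }, Right { none } => simplest 3
BBBB: Left { 0 1 2 3 }, Right { none } => simplest 4
BBBBR: Left { 0 1 2 3 }, Right { 4 } => simplest 7/2
BBBBRR: Left { 0 1 2 3 }, Right { 7/2 4 } => simplest 13/4
BBBBRRB: Left { 0 1 2 3 13/4 }, Right { 7/2 4 } => simplest 27/8
BBBBRRBR: Left { 0 1 2 3 13/4 }, Right { 27/8 7/2 4 } => simplest 53/16
BBBBRRBRR: Left { 0 1 2 3 13/4 }, Right { 53/16 27/8 7/2 4 } => simplest 105/32
BBBBRRBRRB: Left { 0 1 2 3 13/4 105/32 }, Right { 53/16 27/8 7/2 4 } => simplest 211/64
BBBBRRBRRBB: Left { 0 1 2 3 13/4 105/32 211/64 }, Right { 53/16 27/8 7/2 4 } => simplest 423/128
BBBBRRBRRBBB: Left { 0 1 2 3 13/4 105/32 211/64 423/128 }, Right { 53/16 27/8 7/2 4 } => simplest 847/256
BBBBRRBRRBBBR: Left { 0 1 2 3 13/4 105/32 211/64 423/128 }, Right { 847/256 53/16 27/8 7/2 4 } => simplest 1693/512

1693/512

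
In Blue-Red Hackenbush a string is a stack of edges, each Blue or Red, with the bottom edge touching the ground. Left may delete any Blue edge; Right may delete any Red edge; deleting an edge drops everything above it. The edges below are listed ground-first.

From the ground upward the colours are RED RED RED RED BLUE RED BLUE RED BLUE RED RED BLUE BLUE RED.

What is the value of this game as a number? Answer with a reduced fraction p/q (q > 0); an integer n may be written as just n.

Build G(s[:k]) for k = 1..14, string s = RED RED RED RED BLUE RED BLUE RED BLUE RED RED BLUE BLUE RED.
R: Left { ∅ }, Right { 0 } so simplest -1
RR: Left { ∅ }, Right { -1; 0 } so simplest -2
RRR: Left { ∅ }, Right { -2; -1; 0 } so simplest -3
RRRR: Left { ∅ }, Right { -3; -2; -1; 0 } so simplest -4
RRRRB: Left { -4 }, Right { -3; -2; -1; 0 } so simplest -7/2
RRRRBR: Left { -4 }, Right { -7/2; -3; -2; -1; 0 } so simplest -15/4
RRRRBRB: Left { -4; -15/4 }, Right { -7/2; -3; -2; -1; 0 } so simplest -29/8
RRRRBRBR: Left { -4; -15/4 }, Right { -29/8; -7/2; -3; -2; -1; 0 } so simplest -59/16
RRRRBRBRB: Left { -4; -15/4; -59/16 }, Right { -29/8; -7/2; -3; -2; -1; 0 } so simplest -117/32
RRRRBRBRBR: Left { -4; -15/4; -59/16 }, Right { -117/32; -29/8; -7/2; -3; -2; -1; 0 } so simplest -235/64
RRRRBRBRBRR: Left { -4; -15/4; -59/16 }, Right { -235/64; -117/32; -29/8; -7/2; -3; -2; -1; 0 } so simplest -471/128
RRRRBRBRBRRB: Left { -4; -15/4; -59/16; -471/128 }, Right { -235/64; -117/32; -29/8; -7/2; -3; -2; -1; 0 } so simplest -941/256
RRRRBRBRBRRBB: Left { -4; -15/4; -59/16; -471/128; -941/256 }, Right { -235/64; -117/32; -29/8; -7/2; -3; -2; -1; 0 } so simplest -1881/512
RRRRBRBRBRRBBR: Left { -4; -15/4; -59/16; -471/128; -941/256 }, Right { -1881/512; -235/64; -117/32; -29/8; -7/2; -3; -2; -1; 0 } so simplest -3763/1024

-3763/1024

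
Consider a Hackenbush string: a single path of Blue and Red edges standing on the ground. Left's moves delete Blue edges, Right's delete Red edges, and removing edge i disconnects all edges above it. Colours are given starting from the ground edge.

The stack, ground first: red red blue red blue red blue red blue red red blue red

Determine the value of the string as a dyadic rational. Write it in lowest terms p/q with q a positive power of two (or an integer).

edge 1 of 13 (red): { ∅ | 0 } so -1
edge 2 of 13 (red): { ∅ | -1, 0 } so -2
edge 3 of 13 (blue): { -2 | -1, 0 } so -3/2
edge 4 of 13 (red): { -2 | -3/2, -1, 0 } so -7/4
edge 5 of 13 (blue): { -2, -7/4 | -3/2, -1, 0 } so -13/8
edge 6 of 13 (red): { -2, -7/4 | -13/8, -3/2, -1, 0 } so -27/16
edge 7 of 13 (blue): { -2, -7/4, -27/16 | -13/8, -3/2, -1, 0 } so -53/32
edge 8 of 13 (red): { -2, -7/4, -27/16 | -53/32, -13/8, -3/2, -1, 0 } so -107/64
edge 9 of 13 (blue): { -2, -7/4, -27/16, -107/64 | -53/32, -13/8, -3/2, -1, 0 } so -213/128
edge 10 of 13 (red): { -2, -7/4, -27/16, -107/64 | -213/128, -53/32, -13/8, -3/2, -1, 0 } so -427/256
edge 11 of 13 (red): { -2, -7/4, -27/16, -107/64 | -427/256, -213/128, -53/32, -13/8, -3/2, -1, 0 } so -855/512
edge 12 of 13 (blue): { -2, -7/4, -27/16, -107/64, -855/512 | -427/256, -213/128, -53/32, -13/8, -3/2, -1, 0 } so -1709/1024
edge 13 of 13 (red): { -2, -7/4, -27/16, -107/64, -855/512 | -1709/1024, -427/256, -213/128, -53/32, -13/8, -3/2, -1, 0 } so -3419/2048

-3419/2048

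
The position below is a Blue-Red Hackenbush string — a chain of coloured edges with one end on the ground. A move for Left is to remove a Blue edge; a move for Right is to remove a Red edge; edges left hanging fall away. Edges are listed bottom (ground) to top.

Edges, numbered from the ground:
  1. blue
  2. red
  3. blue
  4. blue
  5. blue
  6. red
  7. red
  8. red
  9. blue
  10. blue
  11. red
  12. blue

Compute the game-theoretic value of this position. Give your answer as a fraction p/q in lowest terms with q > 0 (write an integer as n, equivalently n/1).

1819/2048

v_1 [b]  L=[0]  R=[—]  => 1
v_2 [br]  L=[0]  R=[1]  => 1/2
v_3 [brb]  L=[0,1/2]  R=[1]  => 3/4
v_4 [brbb]  L=[0,1/2,3/4]  R=[1]  => 7/8
v_5 [brbbb]  L=[0,1/2,3/4,7/8]  R=[1]  => 15/16
v_6 [brbbbr]  L=[0,1/2,3/4,7/8]  R=[15/16,1]  => 29/32
v_7 [brbbbrr]  L=[0,1/2,3/4,7/8]  R=[29/32,15/16,1]  => 57/64
v_8 [brbbbrrr]  L=[0,1/2,3/4,7/8]  R=[57/64,29/32,15/16,1]  => 113/128
v_9 [brbbbrrrb]  L=[0,1/2,3/4,7/8,113/128]  R=[57/64,29/32,15/16,1]  => 227/256
v_10 [brbbbrrrbb]  L=[0,1/2,3/4,7/8,113/128,227/256]  R=[57/64,29/32,15/16,1]  => 455/512
v_11 [brbbbrrrbbr]  L=[0,1/2,3/4,7/8,113/128,227/256]  R=[455/512,57/64,29/32,15/16,1]  => 909/1024
v_12 [brbbbrrrbbrb]  L=[0,1/2,3/4,7/8,113/128,227/256,909/1024]  R=[455/512,57/64,29/32,15/16,1]  => 1819/2048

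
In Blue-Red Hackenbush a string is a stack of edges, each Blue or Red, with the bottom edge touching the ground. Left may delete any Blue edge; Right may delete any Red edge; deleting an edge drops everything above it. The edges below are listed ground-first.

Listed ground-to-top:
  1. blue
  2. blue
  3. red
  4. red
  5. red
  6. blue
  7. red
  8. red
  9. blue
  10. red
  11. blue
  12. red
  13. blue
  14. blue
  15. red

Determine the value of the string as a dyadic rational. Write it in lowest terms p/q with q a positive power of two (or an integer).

9389/8192

step 1: add blue to get b; options L={ 0 } R={ — } — 1
step 2: add blue to get bb; options L={ 0 1 } R={ — } — 2
step 3: add red to get bbr; options L={ 0 1 } R={ 2 } — 3/2
step 4: add red to get bbrr; options L={ 0 1 } R={ 3/2 2 } — 5/4
step 5: add red to get bbrrr; options L={ 0 1 } R={ 5/4 3/2 2 } — 9/8
step 6: add blue to get bbrrrb; options L={ 0 1 9/8 } R={ 5/4 3/2 2 } — 19/16
step 7: add red to get bbrrrbr; options L={ 0 1 9/8 } R={ 19/16 5/4 3/2 2 } — 37/32
step 8: add red to get bbrrrbrr; options L={ 0 1 9/8 } R={ 37/32 19/16 5/4 3/2 2 } — 73/64
step 9: add blue to get bbrrrbrrb; options L={ 0 1 9/8 73/64 } R={ 37/32 19/16 5/4 3/2 2 } — 147/128
step 10: add red to get bbrrrbrrbr; options L={ 0 1 9/8 73/64 } R={ 147/128 37/32 19/16 5/4 3/2 2 } — 293/256
step 11: add blue to get bbrrrbrrbrb; options L={ 0 1 9/8 73/64 293/256 } R={ 147/128 37/32 19/16 5/4 3/2 2 } — 587/512
step 12: add red to get bbrrrbrrbrbr; options L={ 0 1 9/8 73/64 293/256 } R={ 587/512 147/128 37/32 19/16 5/4 3/2 2 } — 1173/1024
step 13: add blue to get bbrrrbrrbrbrb; options L={ 0 1 9/8 73/64 293/256 1173/1024 } R={ 587/512 147/128 37/32 19/16 5/4 3/2 2 } — 2347/2048
step 14: add blue to get bbrrrbrrbrbrbb; options L={ 0 1 9/8 73/64 293/256 1173/1024 2347/2048 } R={ 587/512 147/128 37/32 19/16 5/4 3/2 2 } — 4695/4096
step 15: add red to get bbrrrbrrbrbrbbr; options L={ 0 1 9/8 73/64 293/256 1173/1024 2347/2048 } R={ 4695/4096 587/512 147/128 37/32 19/16 5/4 3/2 2 } — 9389/8192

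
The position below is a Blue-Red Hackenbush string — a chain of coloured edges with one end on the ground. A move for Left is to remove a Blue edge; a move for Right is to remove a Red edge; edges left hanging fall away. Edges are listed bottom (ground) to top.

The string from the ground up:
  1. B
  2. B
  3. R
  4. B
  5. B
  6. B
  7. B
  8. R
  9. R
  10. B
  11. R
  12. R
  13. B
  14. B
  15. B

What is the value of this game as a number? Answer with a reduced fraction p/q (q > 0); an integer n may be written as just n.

15951/8192

Build value(s[:k]) for k = 1..15, string s = B B R B B B B R R B R R B B B.
value(B) = { 0 | — } = 1
value(BB) = { 0 1 | — } = 2
value(BBR) = { 0 1 | 2 } = 3/2
value(BBRB) = { 0 1 3/2 | 2 } = 7/4
value(BBRBB) = { 0 1 3/2 7/4 | 2 } = 15/8
value(BBRBBB) = { 0 1 3/2 7/4 15/8 | 2 } = 31/16
value(BBRBBBB) = { 0 1 3/2 7/4 15/8 31/16 | 2 } = 63/32
value(BBRBBBBR) = { 0 1 3/2 7/4 15/8 31/16 | 63/32 2 } = 125/64
value(BBRBBBBRR) = { 0 1 3/2 7/4 15/8 31/16 | 125/64 63/32 2 } = 249/128
value(BBRBBBBRRB) = { 0 1 3/2 7/4 15/8 31/16 249/128 | 125/64 63/32 2 } = 499/256
value(BBRBBBBRRBR) = { 0 1 3/2 7/4 15/8 31/16 249/128 | 499/256 125/64 63/32 2 } = 997/512
value(BBRBBBBRRBRR) = { 0 1 3/2 7/4 15/8 31/16 249/128 | 997/512 499/256 125/64 63/32 2 } = 1993/1024
value(BBRBBBBRRBRRB) = { 0 1 3/2 7/4 15/8 31/16 249/128 1993/1024 | 997/512 499/256 125/64 63/32 2 } = 3987/2048
value(BBRBBBBRRBRRBB) = { 0 1 3/2 7/4 15/8 31/16 249/128 1993/1024 3987/2048 | 997/512 499/256 125/64 63/32 2 } = 7975/4096
value(BBRBBBBRRBRRBBB) = { 0 1 3/2 7/4 15/8 31/16 249/128 1993/1024 3987/2048 7975/4096 | 997/512 499/256 125/64 63/32 2 } = 15951/8192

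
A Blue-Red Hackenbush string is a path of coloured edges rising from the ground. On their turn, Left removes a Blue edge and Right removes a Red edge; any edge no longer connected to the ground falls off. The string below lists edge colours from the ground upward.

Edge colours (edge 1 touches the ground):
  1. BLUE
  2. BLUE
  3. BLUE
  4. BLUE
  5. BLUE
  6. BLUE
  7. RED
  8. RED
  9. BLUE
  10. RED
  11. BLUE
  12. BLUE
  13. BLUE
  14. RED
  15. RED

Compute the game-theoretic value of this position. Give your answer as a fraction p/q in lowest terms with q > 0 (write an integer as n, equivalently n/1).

Build value(s[:k]) for k = 1..15, string s = BLUE BLUE BLUE BLUE BLUE BLUE RED RED BLUE RED BLUE BLUE BLUE RED RED.
value_1 [B]  L=[0]  R=[(no moves)]  = 1
value_2 [BB]  L=[0 1]  R=[(no moves)]  = 2
value_3 [BBB]  L=[0 1 2]  R=[(no moves)]  = 3
value_4 [BBBB]  L=[0 1 2 3]  R=[(no moves)]  = 4
value_5 [BBBBB]  L=[0 1 2 3 4]  R=[(no moves)]  = 5
value_6 [BBBBBB]  L=[0 1 2 3 4 5]  R=[(no moves)]  = 6
value_7 [BBBBBBR]  L=[0 1 2 3 4 5]  R=[6]  = 11/2
value_8 [BBBBBBRR]  L=[0 1 2 3 4 5]  R=[11/2 6]  = 21/4
value_9 [BBBBBBRRB]  L=[0 1 2 3 4 5 21/4]  R=[11/2 6]  = 43/8
value_10 [BBBBBBRRBR]  L=[0 1 2 3 4 5 21/4]  R=[43/8 11/2 6]  = 85/16
value_11 [BBBBBBRRBRB]  L=[0 1 2 3 4 5 21/4 85/16]  R=[43/8 11/2 6]  = 171/32
value_12 [BBBBBBRRBRBB]  L=[0 1 2 3 4 5 21/4 85/16 171/32]  R=[43/8 11/2 6]  = 343/64
value_13 [BBBBBBRRBRBBB]  L=[0 1 2 3 4 5 21/4 85/16 171/32 343/64]  R=[43/8 11/2 6]  = 687/128
value_14 [BBBBBBRRBRBBBR]  L=[0 1 2 3 4 5 21/4 85/16 171/32 343/64]  R=[687/128 43/8 11/2 6]  = 1373/256
value_15 [BBBBBBRRBRBBBRR]  L=[0 1 2 3 4 5 21/4 85/16 171/32 343/64]  R=[1373/256 687/128 43/8 11/2 6]  = 2745/512

2745/512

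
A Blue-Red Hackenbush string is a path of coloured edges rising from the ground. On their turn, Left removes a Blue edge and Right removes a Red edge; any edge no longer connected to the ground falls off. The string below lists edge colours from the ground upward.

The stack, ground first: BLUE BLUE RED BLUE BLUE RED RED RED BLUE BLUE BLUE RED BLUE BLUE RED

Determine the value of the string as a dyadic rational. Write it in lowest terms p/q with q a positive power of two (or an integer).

Prefix values for BLUE BLUE RED BLUE BLUE RED RED RED BLUE BLUE BLUE RED BLUE BLUE RED via {L|R} + simplicity:
1 of 15 · B · max L 0 · min R +∞ gives 1
2 of 15 · BB · max L 1 · min R +∞ gives 2
3 of 15 · BBR · max L 1 · min R 2 gives 3/2
4 of 15 · BBRB · max L 3/2 · min R 2 gives 7/4
5 of 15 · BBRBB · max L 7/4 · min R 2 gives 15/8
6 of 15 · BBRBBR · max L 7/4 · min R 15/8 gives 29/16
7 of 15 · BBRBBRR · max L 7/4 · min R 29/16 gives 57/32
8 of 15 · BBRBBRRR · max L 7/4 · min R 57/32 gives 113/64
9 of 15 · BBRBBRRRB · max L 113/64 · min R 57/32 gives 227/128
10 of 15 · BBRBBRRRBB · max L 227/128 · min R 57/32 gives 455/256
11 of 15 · BBRBBRRRBBB · max L 455/256 · min R 57/32 gives 911/512
12 of 15 · BBRBBRRRBBBR · max L 455/256 · min R 911/512 gives 1821/1024
13 of 15 · BBRBBRRRBBBRB · max L 1821/1024 · min R 911/512 gives 3643/2048
14 of 15 · BBRBBRRRBBBRBB · max L 3643/2048 · min R 911/512 gives 7287/4096
15 of 15 · BBRBBRRRBBBRBBR · max L 3643/2048 · min R 7287/4096 gives 14573/8192

14573/8192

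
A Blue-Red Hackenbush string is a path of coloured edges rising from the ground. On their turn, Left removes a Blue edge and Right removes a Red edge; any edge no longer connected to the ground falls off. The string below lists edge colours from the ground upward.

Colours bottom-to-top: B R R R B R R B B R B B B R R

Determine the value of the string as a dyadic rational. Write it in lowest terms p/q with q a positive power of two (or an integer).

2489/16384

value_1 [B]  L=[0]  R=[]  — 1
value_2 [BR]  L=[0]  R=[1]  — 1/2
value_3 [BRR]  L=[0]  R=[1/2 1]  — 1/4
value_4 [BRRR]  L=[0]  R=[1/4 1/2 1]  — 1/8
value_5 [BRRRB]  L=[0 1/8]  R=[1/4 1/2 1]  — 3/16
value_6 [BRRRBR]  L=[0 1/8]  R=[3/16 1/4 1/2 1]  — 5/32
value_7 [BRRRBRR]  L=[0 1/8]  R=[5/32 3/16 1/4 1/2 1]  — 9/64
value_8 [BRRRBRRB]  L=[0 1/8 9/64]  R=[5/32 3/16 1/4 1/2 1]  — 19/128
value_9 [BRRRBRRBB]  L=[0 1/8 9/64 19/128]  R=[5/32 3/16 1/4 1/2 1]  — 39/256
value_10 [BRRRBRRBBR]  L=[0 1/8 9/64 19/128]  R=[39/256 5/32 3/16 1/4 1/2 1]  — 77/512
value_11 [BRRRBRRBBRB]  L=[0 1/8 9/64 19/128 77/512]  R=[39/256 5/32 3/16 1/4 1/2 1]  — 155/1024
value_12 [BRRRBRRBBRBB]  L=[0 1/8 9/64 19/128 77/512 155/1024]  R=[39/256 5/32 3/16 1/4 1/2 1]  — 311/2048
value_13 [BRRRBRRBBRBBB]  L=[0 1/8 9/64 19/128 77/512 155/1024 311/2048]  R=[39/256 5/32 3/16 1/4 1/2 1]  — 623/4096
value_14 [BRRRBRRBBRBBBR]  L=[0 1/8 9/64 19/128 77/512 155/1024 311/2048]  R=[623/4096 39/256 5/32 3/16 1/4 1/2 1]  — 1245/8192
value_15 [BRRRBRRBBRBBBRR]  L=[0 1/8 9/64 19/128 77/512 155/1024 311/2048]  R=[1245/8192 623/4096 39/256 5/32 3/16 1/4 1/2 1]  — 2489/16384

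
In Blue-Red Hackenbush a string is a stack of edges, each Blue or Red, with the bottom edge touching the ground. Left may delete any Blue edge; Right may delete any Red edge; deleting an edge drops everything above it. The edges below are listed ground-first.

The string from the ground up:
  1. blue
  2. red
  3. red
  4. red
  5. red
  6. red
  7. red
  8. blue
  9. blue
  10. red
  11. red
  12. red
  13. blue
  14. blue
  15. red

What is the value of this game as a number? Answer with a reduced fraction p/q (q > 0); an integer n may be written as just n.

397/16384

1 of 15 · b · max L 0 · min R +∞ ⇒ 1
2 of 15 · br · max L 0 · min R 1 ⇒ 1/2
3 of 15 · brr · max L 0 · min R 1/2 ⇒ 1/4
4 of 15 · brrr · max L 0 · min R 1/4 ⇒ 1/8
5 of 15 · brrrr · max L 0 · min R 1/8 ⇒ 1/16
6 of 15 · brrrrr · max L 0 · min R 1/16 ⇒ 1/32
7 of 15 · brrrrrr · max L 0 · min R 1/32 ⇒ 1/64
8 of 15 · brrrrrrb · max L 1/64 · min R 1/32 ⇒ 3/128
9 of 15 · brrrrrrbb · max L 3/128 · min R 1/32 ⇒ 7/256
10 of 15 · brrrrrrbbr · max L 3/128 · min R 7/256 ⇒ 13/512
11 of 15 · brrrrrrbbrr · max L 3/128 · min R 13/512 ⇒ 25/1024
12 of 15 · brrrrrrbbrrr · max L 3/128 · min R 25/1024 ⇒ 49/2048
13 of 15 · brrrrrrbbrrrb · max L 49/2048 · min R 25/1024 ⇒ 99/4096
14 of 15 · brrrrrrbbrrrbb · max L 99/4096 · min R 25/1024 ⇒ 199/8192
15 of 15 · brrrrrrbbrrrbbr · max L 99/4096 · min R 199/8192 ⇒ 397/16384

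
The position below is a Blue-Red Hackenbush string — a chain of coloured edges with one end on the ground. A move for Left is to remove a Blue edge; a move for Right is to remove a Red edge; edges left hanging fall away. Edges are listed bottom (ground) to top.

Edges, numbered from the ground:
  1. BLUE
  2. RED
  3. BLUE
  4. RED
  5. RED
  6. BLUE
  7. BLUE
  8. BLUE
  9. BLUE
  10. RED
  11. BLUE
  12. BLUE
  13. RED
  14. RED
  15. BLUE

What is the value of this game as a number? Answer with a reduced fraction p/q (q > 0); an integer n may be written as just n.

value(B) = { 0 |  } = 1
value(BR) = { 0 | 1 } = 1/2
value(BRB) = { 0 1/2 | 1 } = 3/4
value(BRBR) = { 0 1/2 | 3/4 1 } = 5/8
value(BRBRR) = { 0 1/2 | 5/8 3/4 1 } = 9/16
value(BRBRRB) = { 0 1/2 9/16 | 5/8 3/4 1 } = 19/32
value(BRBRRBB) = { 0 1/2 9/16 19/32 | 5/8 3/4 1 } = 39/64
value(BRBRRBBB) = { 0 1/2 9/16 19/32 39/64 | 5/8 3/4 1 } = 79/128
value(BRBRRBBBB) = { 0 1/2 9/16 19/32 39/64 79/128 | 5/8 3/4 1 } = 159/256
value(BRBRRBBBBR) = { 0 1/2 9/16 19/32 39/64 79/128 | 159/256 5/8 3/4 1 } = 317/512
value(BRBRRBBBBRB) = { 0 1/2 9/16 19/32 39/64 79/128 317/512 | 159/256 5/8 3/4 1 } = 635/1024
value(BRBRRBBBBRBB) = { 0 1/2 9/16 19/32 39/64 79/128 317/512 635/1024 | 159/256 5/8 3/4 1 } = 1271/2048
value(BRBRRBBBBRBBR) = { 0 1/2 9/16 19/32 39/64 79/128 317/512 635/1024 | 1271/2048 159/256 5/8 3/4 1 } = 2541/4096
value(BRBRRBBBBRBBRR) = { 0 1/2 9/16 19/32 39/64 79/128 317/512 635/1024 | 2541/4096 1271/2048 159/256 5/8 3/4 1 } = 5081/8192
value(BRBRRBBBBRBBRRB) = { 0 1/2 9/16 19/32 39/64 79/128 317/512 635/1024 5081/8192 | 2541/4096 1271/2048 159/256 5/8 3/4 1 } = 10163/16384

10163/16384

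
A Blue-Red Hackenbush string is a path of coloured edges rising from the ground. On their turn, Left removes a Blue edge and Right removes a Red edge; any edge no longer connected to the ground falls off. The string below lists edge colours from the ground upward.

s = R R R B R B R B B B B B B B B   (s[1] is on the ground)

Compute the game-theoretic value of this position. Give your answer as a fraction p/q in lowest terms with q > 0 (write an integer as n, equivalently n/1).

-10753/4096

Recurse on prefixes of the 15-edge string R R R B R B R B B B B B B B B:
1 of 15 · R · max L −∞ · min R 0 ⇒ -1
2 of 15 · RR · max L −∞ · min R -1 ⇒ -2
3 of 15 · RRR · max L −∞ · min R -2 ⇒ -3
4 of 15 · RRRB · max L -3 · min R -2 ⇒ -5/2
5 of 15 · RRRBR · max L -3 · min R -5/2 ⇒ -11/4
6 of 15 · RRRBRB · max L -11/4 · min R -5/2 ⇒ -21/8
7 of 15 · RRRBRBR · max L -11/4 · min R -21/8 ⇒ -43/16
8 of 15 · RRRBRBRB · max L -43/16 · min R -21/8 ⇒ -85/32
9 of 15 · RRRBRBRBB · max L -85/32 · min R -21/8 ⇒ -169/64
10 of 15 · RRRBRBRBBB · max L -169/64 · min R -21/8 ⇒ -337/128
11 of 15 · RRRBRBRBBBB · max L -337/128 · min R -21/8 ⇒ -673/256
12 of 15 · RRRBRBRBBBBB · max L -673/256 · min R -21/8 ⇒ -1345/512
13 of 15 · RRRBRBRBBBBBB · max L -1345/512 · min R -21/8 ⇒ -2689/1024
14 of 15 · RRRBRBRBBBBBBB · max L -2689/1024 · min R -21/8 ⇒ -5377/2048
15 of 15 · RRRBRBRBBBBBBBB · max L -5377/2048 · min R -21/8 ⇒ -10753/4096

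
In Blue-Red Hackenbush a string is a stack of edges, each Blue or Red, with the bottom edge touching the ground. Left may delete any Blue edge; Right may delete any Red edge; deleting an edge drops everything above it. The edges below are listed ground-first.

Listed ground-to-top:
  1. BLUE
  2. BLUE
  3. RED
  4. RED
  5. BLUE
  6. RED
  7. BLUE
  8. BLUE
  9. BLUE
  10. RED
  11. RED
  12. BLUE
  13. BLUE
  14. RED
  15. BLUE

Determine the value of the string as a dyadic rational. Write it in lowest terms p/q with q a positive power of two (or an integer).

11163/8192

Prefix values for BLUE BLUE RED RED BLUE RED BLUE BLUE BLUE RED RED BLUE BLUE RED BLUE via {L|R} + simplicity:
step 1: add BLUE to get B; options L={ 0 } R={ (no moves) } = 1
step 2: add BLUE to get BB; options L={ 0, 1 } R={ (no moves) } = 2
step 3: add RED to get BBR; options L={ 0, 1 } R={ 2 } = 3/2
step 4: add RED to get BBRR; options L={ 0, 1 } R={ 3/2, 2 } = 5/4
step 5: add BLUE to get BBRRB; options L={ 0, 1, 5/4 } R={ 3/2, 2 } = 11/8
step 6: add RED to get BBRRBR; options L={ 0, 1, 5/4 } R={ 11/8, 3/2, 2 } = 21/16
step 7: add BLUE to get BBRRBRB; options L={ 0, 1, 5/4, 21/16 } R={ 11/8, 3/2, 2 } = 43/32
step 8: add BLUE to get BBRRBRBB; options L={ 0, 1, 5/4, 21/16, 43/32 } R={ 11/8, 3/2, 2 } = 87/64
step 9: add BLUE to get BBRRBRBBB; options L={ 0, 1, 5/4, 21/16, 43/32, 87/64 } R={ 11/8, 3/2, 2 } = 175/128
step 10: add RED to get BBRRBRBBBR; options L={ 0, 1, 5/4, 21/16, 43/32, 87/64 } R={ 175/128, 11/8, 3/2, 2 } = 349/256
step 11: add RED to get BBRRBRBBBRR; options L={ 0, 1, 5/4, 21/16, 43/32, 87/64 } R={ 349/256, 175/128, 11/8, 3/2, 2 } = 697/512
step 12: add BLUE to get BBRRBRBBBRRB; options L={ 0, 1, 5/4, 21/16, 43/32, 87/64, 697/512 } R={ 349/256, 175/128, 11/8, 3/2, 2 } = 1395/1024
step 13: add BLUE to get BBRRBRBBBRRBB; options L={ 0, 1, 5/4, 21/16, 43/32, 87/64, 697/512, 1395/1024 } R={ 349/256, 175/128, 11/8, 3/2, 2 } = 2791/2048
step 14: add RED to get BBRRBRBBBRRBBR; options L={ 0, 1, 5/4, 21/16, 43/32, 87/64, 697/512, 1395/1024 } R={ 2791/2048, 349/256, 175/128, 11/8, 3/2, 2 } = 5581/4096
step 15: add BLUE to get BBRRBRBBBRRBBRB; options L={ 0, 1, 5/4, 21/16, 43/32, 87/64, 697/512, 1395/1024, 5581/4096 } R={ 2791/2048, 349/256, 175/128, 11/8, 3/2, 2 } = 11163/8192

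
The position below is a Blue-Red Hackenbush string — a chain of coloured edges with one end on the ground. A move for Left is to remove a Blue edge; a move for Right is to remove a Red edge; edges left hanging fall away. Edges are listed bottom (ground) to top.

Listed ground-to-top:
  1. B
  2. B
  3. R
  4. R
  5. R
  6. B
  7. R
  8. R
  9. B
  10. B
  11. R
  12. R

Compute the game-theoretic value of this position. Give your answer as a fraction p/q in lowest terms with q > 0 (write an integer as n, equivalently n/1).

Build g(s[:k]) for k = 1..12, string s = B B R R R B R R B B R R.
edge 1 of 12 (B): { 0 | — } = 1
edge 2 of 12 (B): { 0; 1 | — } = 2
edge 3 of 12 (R): { 0; 1 | 2 } = 3/2
edge 4 of 12 (R): { 0; 1 | 3/2; 2 } = 5/4
edge 5 of 12 (R): { 0; 1 | 5/4; 3/2; 2 } = 9/8
edge 6 of 12 (B): { 0; 1; 9/8 | 5/4; 3/2; 2 } = 19/16
edge 7 of 12 (R): { 0; 1; 9/8 | 19/16; 5/4; 3/2; 2 } = 37/32
edge 8 of 12 (R): { 0; 1; 9/8 | 37/32; 19/16; 5/4; 3/2; 2 } = 73/64
edge 9 of 12 (B): { 0; 1; 9/8; 73/64 | 37/32; 19/16; 5/4; 3/2; 2 } = 147/128
edge 10 of 12 (B): { 0; 1; 9/8; 73/64; 147/128 | 37/32; 19/16; 5/4; 3/2; 2 } = 295/256
edge 11 of 12 (R): { 0; 1; 9/8; 73/64; 147/128 | 295/256; 37/32; 19/16; 5/4; 3/2; 2 } = 589/512
edge 12 of 12 (R): { 0; 1; 9/8; 73/64; 147/128 | 589/512; 295/256; 37/32; 19/16; 5/4; 3/2; 2 } = 1177/1024

1177/1024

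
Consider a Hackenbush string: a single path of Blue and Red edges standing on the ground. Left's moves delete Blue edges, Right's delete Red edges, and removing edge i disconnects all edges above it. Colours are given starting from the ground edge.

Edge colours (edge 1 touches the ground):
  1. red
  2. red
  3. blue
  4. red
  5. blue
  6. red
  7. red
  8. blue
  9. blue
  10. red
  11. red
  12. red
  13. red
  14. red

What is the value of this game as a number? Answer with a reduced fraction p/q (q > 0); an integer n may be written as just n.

-6975/4096

Build val(s[:k]) for k = 1..14, string s = red red blue red blue red red blue blue red red red red red.
val_1 [r]  L=[∅]  R=[0]  => -1
val_2 [rr]  L=[∅]  R=[-1; 0]  => -2
val_3 [rrb]  L=[-2]  R=[-1; 0]  => -3/2
val_4 [rrbr]  L=[-2]  R=[-3/2; -1; 0]  => -7/4
val_5 [rrbrb]  L=[-2; -7/4]  R=[-3/2; -1; 0]  => -13/8
val_6 [rrbrbr]  L=[-2; -7/4]  R=[-13/8; -3/2; -1; 0]  => -27/16
val_7 [rrbrbrr]  L=[-2; -7/4]  R=[-27/16; -13/8; -3/2; -1; 0]  => -55/32
val_8 [rrbrbrrb]  L=[-2; -7/4; -55/32]  R=[-27/16; -13/8; -3/2; -1; 0]  => -109/64
val_9 [rrbrbrrbb]  L=[-2; -7/4; -55/32; -109/64]  R=[-27/16; -13/8; -3/2; -1; 0]  => -217/128
val_10 [rrbrbrrbbr]  L=[-2; -7/4; -55/32; -109/64]  R=[-217/128; -27/16; -13/8; -3/2; -1; 0]  => -435/256
val_11 [rrbrbrrbbrr]  L=[-2; -7/4; -55/32; -109/64]  R=[-435/256; -217/128; -27/16; -13/8; -3/2; -1; 0]  => -871/512
val_12 [rrbrbrrbbrrr]  L=[-2; -7/4; -55/32; -109/64]  R=[-871/512; -435/256; -217/128; -27/16; -13/8; -3/2; -1; 0]  => -1743/1024
val_13 [rrbrbrrbbrrrr]  L=[-2; -7/4; -55/32; -109/64]  R=[-1743/1024; -871/512; -435/256; -217/128; -27/16; -13/8; -3/2; -1; 0]  => -3487/2048
val_14 [rrbrbrrbbrrrrr]  L=[-2; -7/4; -55/32; -109/64]  R=[-3487/2048; -1743/1024; -871/512; -435/256; -217/128; -27/16; -13/8; -3/2; -1; 0]  => -6975/4096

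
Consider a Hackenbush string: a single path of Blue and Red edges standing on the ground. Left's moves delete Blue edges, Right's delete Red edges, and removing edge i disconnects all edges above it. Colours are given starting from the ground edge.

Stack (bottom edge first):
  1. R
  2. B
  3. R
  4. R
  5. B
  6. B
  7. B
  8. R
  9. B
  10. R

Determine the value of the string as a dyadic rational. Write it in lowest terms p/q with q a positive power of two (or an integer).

g_1 [R]  L=[(no moves)]  R=[0]  — -1
g_2 [RB]  L=[-1]  R=[0]  — -1/2
g_3 [RBR]  L=[-1]  R=[-1/2,0]  — -3/4
g_4 [RBRR]  L=[-1]  R=[-3/4,-1/2,0]  — -7/8
g_5 [RBRRB]  L=[-1,-7/8]  R=[-3/4,-1/2,0]  — -13/16
g_6 [RBRRBB]  L=[-1,-7/8,-13/16]  R=[-3/4,-1/2,0]  — -25/32
g_7 [RBRRBBB]  L=[-1,-7/8,-13/16,-25/32]  R=[-3/4,-1/2,0]  — -49/64
g_8 [RBRRBBBR]  L=[-1,-7/8,-13/16,-25/32]  R=[-49/64,-3/4,-1/2,0]  — -99/128
g_9 [RBRRBBBRB]  L=[-1,-7/8,-13/16,-25/32,-99/128]  R=[-49/64,-3/4,-1/2,0]  — -197/256
g_10 [RBRRBBBRBR]  L=[-1,-7/8,-13/16,-25/32,-99/128]  R=[-197/256,-49/64,-3/4,-1/2,0]  — -395/512

-395/512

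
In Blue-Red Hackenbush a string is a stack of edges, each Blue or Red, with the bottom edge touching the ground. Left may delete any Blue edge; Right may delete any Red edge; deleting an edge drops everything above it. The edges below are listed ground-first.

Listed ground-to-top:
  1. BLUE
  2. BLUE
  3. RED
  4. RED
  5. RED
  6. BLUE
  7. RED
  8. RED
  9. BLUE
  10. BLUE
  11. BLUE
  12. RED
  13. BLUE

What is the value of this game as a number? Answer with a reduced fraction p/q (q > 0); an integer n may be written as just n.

2363/2048

value(B) = { 0 | ∅ } — 1
value(BB) = { 0, 1 | ∅ } — 2
value(BBR) = { 0, 1 | 2 } — 3/2
value(BBRR) = { 0, 1 | 3/2, 2 } — 5/4
value(BBRRR) = { 0, 1 | 5/4, 3/2, 2 } — 9/8
value(BBRRRB) = { 0, 1, 9/8 | 5/4, 3/2, 2 } — 19/16
value(BBRRRBR) = { 0, 1, 9/8 | 19/16, 5/4, 3/2, 2 } — 37/32
value(BBRRRBRR) = { 0, 1, 9/8 | 37/32, 19/16, 5/4, 3/2, 2 } — 73/64
value(BBRRRBRRB) = { 0, 1, 9/8, 73/64 | 37/32, 19/16, 5/4, 3/2, 2 } — 147/128
value(BBRRRBRRBB) = { 0, 1, 9/8, 73/64, 147/128 | 37/32, 19/16, 5/4, 3/2, 2 } — 295/256
value(BBRRRBRRBBB) = { 0, 1, 9/8, 73/64, 147/128, 295/256 | 37/32, 19/16, 5/4, 3/2, 2 } — 591/512
value(BBRRRBRRBBBR) = { 0, 1, 9/8, 73/64, 147/128, 295/256 | 591/512, 37/32, 19/16, 5/4, 3/2, 2 } — 1181/1024
value(BBRRRBRRBBBRB) = { 0, 1, 9/8, 73/64, 147/128, 295/256, 1181/1024 | 591/512, 37/32, 19/16, 5/4, 3/2, 2 } — 2363/2048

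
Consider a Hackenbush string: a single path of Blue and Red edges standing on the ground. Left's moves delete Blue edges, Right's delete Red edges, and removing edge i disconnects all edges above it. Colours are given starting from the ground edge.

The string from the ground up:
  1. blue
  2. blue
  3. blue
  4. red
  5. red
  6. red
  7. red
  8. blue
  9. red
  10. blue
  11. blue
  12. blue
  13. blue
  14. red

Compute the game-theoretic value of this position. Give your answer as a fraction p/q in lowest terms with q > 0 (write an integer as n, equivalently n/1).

4285/2048

Build G(s[:k]) for k = 1..14, string s = blue blue blue red red red red blue red blue blue blue blue red.
edge 1 of 14 (blue): { 0 | (no moves) } — 1
edge 2 of 14 (blue): { 0, 1 | (no moves) } — 2
edge 3 of 14 (blue): { 0, 1, 2 | (no moves) } — 3
edge 4 of 14 (red): { 0, 1, 2 | 3 } — 5/2
edge 5 of 14 (red): { 0, 1, 2 | 5/2, 3 } — 9/4
edge 6 of 14 (red): { 0, 1, 2 | 9/4, 5/2, 3 } — 17/8
edge 7 of 14 (red): { 0, 1, 2 | 17/8, 9/4, 5/2, 3 } — 33/16
edge 8 of 14 (blue): { 0, 1, 2, 33/16 | 17/8, 9/4, 5/2, 3 } — 67/32
edge 9 of 14 (red): { 0, 1, 2, 33/16 | 67/32, 17/8, 9/4, 5/2, 3 } — 133/64
edge 10 of 14 (blue): { 0, 1, 2, 33/16, 133/64 | 67/32, 17/8, 9/4, 5/2, 3 } — 267/128
edge 11 of 14 (blue): { 0, 1, 2, 33/16, 133/64, 267/128 | 67/32, 17/8, 9/4, 5/2, 3 } — 535/256
edge 12 of 14 (blue): { 0, 1, 2, 33/16, 133/64, 267/128, 535/256 | 67/32, 17/8, 9/4, 5/2, 3 } — 1071/512
edge 13 of 14 (blue): { 0, 1, 2, 33/16, 133/64, 267/128, 535/256, 1071/512 | 67/32, 17/8, 9/4, 5/2, 3 } — 2143/1024
edge 14 of 14 (red): { 0, 1, 2, 33/16, 133/64, 267/128, 535/256, 1071/512 | 2143/1024, 67/32, 17/8, 9/4, 5/2, 3 } — 4285/2048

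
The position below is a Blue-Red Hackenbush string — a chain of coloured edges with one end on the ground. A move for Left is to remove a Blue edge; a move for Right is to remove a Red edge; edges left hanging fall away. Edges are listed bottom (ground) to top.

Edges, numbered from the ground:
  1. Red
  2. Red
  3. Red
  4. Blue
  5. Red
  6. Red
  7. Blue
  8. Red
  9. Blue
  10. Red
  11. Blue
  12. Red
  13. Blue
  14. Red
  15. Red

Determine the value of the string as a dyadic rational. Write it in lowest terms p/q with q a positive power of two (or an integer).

val(R) = {  | 0 } = -1
val(RR) = {  | -1; 0 } = -2
val(RRR) = {  | -2; -1; 0 } = -3
val(RRRB) = { -3 | -2; -1; 0 } = -5/2
val(RRRBR) = { -3 | -5/2; -2; -1; 0 } = -11/4
val(RRRBRR) = { -3 | -11/4; -5/2; -2; -1; 0 } = -23/8
val(RRRBRRB) = { -3; -23/8 | -11/4; -5/2; -2; -1; 0 } = -45/16
val(RRRBRRBR) = { -3; -23/8 | -45/16; -11/4; -5/2; -2; -1; 0 } = -91/32
val(RRRBRRBRB) = { -3; -23/8; -91/32 | -45/16; -11/4; -5/2; -2; -1; 0 } = -181/64
val(RRRBRRBRBR) = { -3; -23/8; -91/32 | -181/64; -45/16; -11/4; -5/2; -2; -1; 0 } = -363/128
val(RRRBRRBRBRB) = { -3; -23/8; -91/32; -363/128 | -181/64; -45/16; -11/4; -5/2; -2; -1; 0 } = -725/256
val(RRRBRRBRBRBR) = { -3; -23/8; -91/32; -363/128 | -725/256; -181/64; -45/16; -11/4; -5/2; -2; -1; 0 } = -1451/512
val(RRRBRRBRBRBRB) = { -3; -23/8; -91/32; -363/128; -1451/512 | -725/256; -181/64; -45/16; -11/4; -5/2; -2; -1; 0 } = -2901/1024
val(RRRBRRBRBRBRBR) = { -3; -23/8; -91/32; -363/128; -1451/512 | -2901/1024; -725/256; -181/64; -45/16; -11/4; -5/2; -2; -1; 0 } = -5803/2048
val(RRRBRRBRBRBRBRR) = { -3; -23/8; -91/32; -363/128; -1451/512 | -5803/2048; -2901/1024; -725/256; -181/64; -45/16; -11/4; -5/2; -2; -1; 0 } = -11607/4096

-11607/4096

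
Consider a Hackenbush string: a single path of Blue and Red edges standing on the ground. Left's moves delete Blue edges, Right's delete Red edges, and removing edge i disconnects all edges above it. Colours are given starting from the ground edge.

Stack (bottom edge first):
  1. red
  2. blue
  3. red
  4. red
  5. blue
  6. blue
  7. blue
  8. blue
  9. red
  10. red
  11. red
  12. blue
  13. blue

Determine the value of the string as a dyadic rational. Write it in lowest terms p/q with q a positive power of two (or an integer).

-3129/4096

Build v(s[:k]) for k = 1..13, string s = red blue red red blue blue blue blue red red red blue blue.
v(r) = { — | 0 } — -1
v(rb) = { -1 | 0 } — -1/2
v(rbr) = { -1 | -1/2,0 } — -3/4
v(rbrr) = { -1 | -3/4,-1/2,0 } — -7/8
v(rbrrb) = { -1,-7/8 | -3/4,-1/2,0 } — -13/16
v(rbrrbb) = { -1,-7/8,-13/16 | -3/4,-1/2,0 } — -25/32
v(rbrrbbb) = { -1,-7/8,-13/16,-25/32 | -3/4,-1/2,0 } — -49/64
v(rbrrbbbb) = { -1,-7/8,-13/16,-25/32,-49/64 | -3/4,-1/2,0 } — -97/128
v(rbrrbbbbr) = { -1,-7/8,-13/16,-25/32,-49/64 | -97/128,-3/4,-1/2,0 } — -195/256
v(rbrrbbbbrr) = { -1,-7/8,-13/16,-25/32,-49/64 | -195/256,-97/128,-3/4,-1/2,0 } — -391/512
v(rbrrbbbbrrr) = { -1,-7/8,-13/16,-25/32,-49/64 | -391/512,-195/256,-97/128,-3/4,-1/2,0 } — -783/1024
v(rbrrbbbbrrrb) = { -1,-7/8,-13/16,-25/32,-49/64,-783/1024 | -391/512,-195/256,-97/128,-3/4,-1/2,0 } — -1565/2048
v(rbrrbbbbrrrbb) = { -1,-7/8,-13/16,-25/32,-49/64,-783/1024,-1565/2048 | -391/512,-195/256,-97/128,-3/4,-1/2,0 } — -3129/4096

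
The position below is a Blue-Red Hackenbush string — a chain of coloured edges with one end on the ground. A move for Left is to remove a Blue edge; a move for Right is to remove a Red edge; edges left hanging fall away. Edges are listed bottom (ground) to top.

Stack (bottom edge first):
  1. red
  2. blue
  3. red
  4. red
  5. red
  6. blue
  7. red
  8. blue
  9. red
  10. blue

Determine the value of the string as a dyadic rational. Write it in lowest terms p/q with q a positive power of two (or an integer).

-469/512

value(r) = { none | 0 } = -1
value(rb) = { -1 | 0 } = -1/2
value(rbr) = { -1 | -1/2,0 } = -3/4
value(rbrr) = { -1 | -3/4,-1/2,0 } = -7/8
value(rbrrr) = { -1 | -7/8,-3/4,-1/2,0 } = -15/16
value(rbrrrb) = { -1,-15/16 | -7/8,-3/4,-1/2,0 } = -29/32
value(rbrrrbr) = { -1,-15/16 | -29/32,-7/8,-3/4,-1/2,0 } = -59/64
value(rbrrrbrb) = { -1,-15/16,-59/64 | -29/32,-7/8,-3/4,-1/2,0 } = -117/128
value(rbrrrbrbr) = { -1,-15/16,-59/64 | -117/128,-29/32,-7/8,-3/4,-1/2,0 } = -235/256
value(rbrrrbrbrb) = { -1,-15/16,-59/64,-235/256 | -117/128,-29/32,-7/8,-3/4,-1/2,0 } = -469/512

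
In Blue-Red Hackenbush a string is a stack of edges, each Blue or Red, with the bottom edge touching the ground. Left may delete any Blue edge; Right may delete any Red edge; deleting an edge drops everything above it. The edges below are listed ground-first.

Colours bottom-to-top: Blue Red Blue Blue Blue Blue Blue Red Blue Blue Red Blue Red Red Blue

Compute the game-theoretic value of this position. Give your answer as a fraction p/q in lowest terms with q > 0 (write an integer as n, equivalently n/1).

G(B) = { 0 |  } = 1
G(BR) = { 0 | 1 } = 1/2
G(BRB) = { 0,1/2 | 1 } = 3/4
G(BRBB) = { 0,1/2,3/4 | 1 } = 7/8
G(BRBBB) = { 0,1/2,3/4,7/8 | 1 } = 15/16
G(BRBBBB) = { 0,1/2,3/4,7/8,15/16 | 1 } = 31/32
G(BRBBBBB) = { 0,1/2,3/4,7/8,15/16,31/32 | 1 } = 63/64
G(BRBBBBBR) = { 0,1/2,3/4,7/8,15/16,31/32 | 63/64,1 } = 125/128
G(BRBBBBBRB) = { 0,1/2,3/4,7/8,15/16,31/32,125/128 | 63/64,1 } = 251/256
G(BRBBBBBRBB) = { 0,1/2,3/4,7/8,15/16,31/32,125/128,251/256 | 63/64,1 } = 503/512
G(BRBBBBBRBBR) = { 0,1/2,3/4,7/8,15/16,31/32,125/128,251/256 | 503/512,63/64,1 } = 1005/1024
G(BRBBBBBRBBRB) = { 0,1/2,3/4,7/8,15/16,31/32,125/128,251/256,1005/1024 | 503/512,63/64,1 } = 2011/2048
G(BRBBBBBRBBRBR) = { 0,1/2,3/4,7/8,15/16,31/32,125/128,251/256,1005/1024 | 2011/2048,503/512,63/64,1 } = 4021/4096
G(BRBBBBBRBBRBRR) = { 0,1/2,3/4,7/8,15/16,31/32,125/128,251/256,1005/1024 | 4021/4096,2011/2048,503/512,63/64,1 } = 8041/8192
G(BRBBBBBRBBRBRRB) = { 0,1/2,3/4,7/8,15/16,31/32,125/128,251/256,1005/1024,8041/8192 | 4021/4096,2011/2048,503/512,63/64,1 } = 16083/16384

16083/16384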